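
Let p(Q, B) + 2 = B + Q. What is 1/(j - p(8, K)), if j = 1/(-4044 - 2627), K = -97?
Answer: 6671/607060 ≈ 0.010989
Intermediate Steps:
p(Q, B) = -2 + B + Q (p(Q, B) = -2 + (B + Q) = -2 + B + Q)
j = -1/6671 (j = 1/(-6671) = -1/6671 ≈ -0.00014990)
1/(j - p(8, K)) = 1/(-1/6671 - (-2 - 97 + 8)) = 1/(-1/6671 - 1*(-91)) = 1/(-1/6671 + 91) = 1/(607060/6671) = 6671/607060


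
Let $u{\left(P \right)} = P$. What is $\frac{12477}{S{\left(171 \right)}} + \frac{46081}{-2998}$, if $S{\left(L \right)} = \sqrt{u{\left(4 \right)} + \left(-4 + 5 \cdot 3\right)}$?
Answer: $- \frac{46081}{2998} + \frac{4159 \sqrt{15}}{5} \approx 3206.2$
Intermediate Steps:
$S{\left(L \right)} = \sqrt{15}$ ($S{\left(L \right)} = \sqrt{4 + \left(-4 + 5 \cdot 3\right)} = \sqrt{4 + \left(-4 + 15\right)} = \sqrt{4 + 11} = \sqrt{15}$)
$\frac{12477}{S{\left(171 \right)}} + \frac{46081}{-2998} = \frac{12477}{\sqrt{15}} + \frac{46081}{-2998} = 12477 \frac{\sqrt{15}}{15} + 46081 \left(- \frac{1}{2998}\right) = \frac{4159 \sqrt{15}}{5} - \frac{46081}{2998} = - \frac{46081}{2998} + \frac{4159 \sqrt{15}}{5}$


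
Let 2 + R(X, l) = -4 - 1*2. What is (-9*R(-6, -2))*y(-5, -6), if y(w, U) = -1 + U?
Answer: -504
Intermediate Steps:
R(X, l) = -8 (R(X, l) = -2 + (-4 - 1*2) = -2 + (-4 - 2) = -2 - 6 = -8)
(-9*R(-6, -2))*y(-5, -6) = (-9*(-8))*(-1 - 6) = 72*(-7) = -504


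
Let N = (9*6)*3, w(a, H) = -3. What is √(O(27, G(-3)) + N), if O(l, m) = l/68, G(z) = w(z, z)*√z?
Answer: 3*√20859/34 ≈ 12.744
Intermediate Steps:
G(z) = -3*√z
O(l, m) = l/68 (O(l, m) = l*(1/68) = l/68)
N = 162 (N = 54*3 = 162)
√(O(27, G(-3)) + N) = √((1/68)*27 + 162) = √(27/68 + 162) = √(11043/68) = 3*√20859/34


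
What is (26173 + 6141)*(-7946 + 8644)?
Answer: 22555172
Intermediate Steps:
(26173 + 6141)*(-7946 + 8644) = 32314*698 = 22555172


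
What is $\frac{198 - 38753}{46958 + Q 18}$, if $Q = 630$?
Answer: $- \frac{38555}{58298} \approx -0.66134$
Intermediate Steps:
$\frac{198 - 38753}{46958 + Q 18} = \frac{198 - 38753}{46958 + 630 \cdot 18} = - \frac{38555}{46958 + 11340} = - \frac{38555}{58298}$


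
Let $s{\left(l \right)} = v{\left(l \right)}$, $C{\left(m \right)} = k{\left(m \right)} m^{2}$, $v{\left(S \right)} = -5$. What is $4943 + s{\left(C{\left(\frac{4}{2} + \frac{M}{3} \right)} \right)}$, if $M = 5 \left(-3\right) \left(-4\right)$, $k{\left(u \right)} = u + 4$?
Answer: $4938$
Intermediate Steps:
$k{\left(u \right)} = 4 + u$
$M = 60$ ($M = \left(-15\right) \left(-4\right) = 60$)
$C{\left(m \right)} = m^{2} \left(4 + m\right)$ ($C{\left(m \right)} = \left(4 + m\right) m^{2} = m^{2} \left(4 + m\right)$)
$s{\left(l \right)} = -5$
$4943 + s{\left(C{\left(\frac{4}{2} + \frac{M}{3} \right)} \right)} = 4943 - 5 = 4938$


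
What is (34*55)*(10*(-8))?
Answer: -149600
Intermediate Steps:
(34*55)*(10*(-8)) = 1870*(-80) = -149600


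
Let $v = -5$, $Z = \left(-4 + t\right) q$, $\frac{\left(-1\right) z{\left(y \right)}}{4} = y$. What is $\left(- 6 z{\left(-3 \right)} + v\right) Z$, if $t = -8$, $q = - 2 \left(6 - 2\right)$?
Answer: $-7392$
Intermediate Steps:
$q = -8$ ($q = \left(-2\right) 4 = -8$)
$z{\left(y \right)} = - 4 y$
$Z = 96$ ($Z = \left(-4 - 8\right) \left(-8\right) = \left(-12\right) \left(-8\right) = 96$)
$\left(- 6 z{\left(-3 \right)} + v\right) Z = \left(- 6 \left(\left(-4\right) \left(-3\right)\right) - 5\right) 96 = \left(\left(-6\right) 12 - 5\right) 96 = \left(-72 - 5\right) 96 = \left(-77\right) 96 = -7392$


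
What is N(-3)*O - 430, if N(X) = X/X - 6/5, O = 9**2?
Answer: -2231/5 ≈ -446.20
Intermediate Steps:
O = 81
N(X) = -1/5 (N(X) = 1 - 6*1/5 = 1 - 6/5 = -1/5)
N(-3)*O - 430 = -1/5*81 - 430 = -81/5 - 430 = -2231/5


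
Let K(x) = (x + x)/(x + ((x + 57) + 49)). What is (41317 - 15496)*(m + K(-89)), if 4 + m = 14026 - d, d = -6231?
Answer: 2092066193/4 ≈ 5.2302e+8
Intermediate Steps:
m = 20253 (m = -4 + (14026 - 1*(-6231)) = -4 + (14026 + 6231) = -4 + 20257 = 20253)
K(x) = 2*x/(106 + 2*x) (K(x) = (2*x)/(x + ((57 + x) + 49)) = (2*x)/(x + (106 + x)) = (2*x)/(106 + 2*x) = 2*x/(106 + 2*x))
(41317 - 15496)*(m + K(-89)) = (41317 - 15496)*(20253 - 89/(53 - 89)) = 25821*(20253 - 89/(-36)) = 25821*(20253 - 89*(-1/36)) = 25821*(20253 + 89/36) = 25821*(729197/36) = 2092066193/4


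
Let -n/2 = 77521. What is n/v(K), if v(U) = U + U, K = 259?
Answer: -77521/259 ≈ -299.31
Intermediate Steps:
n = -155042 (n = -2*77521 = -155042)
v(U) = 2*U
n/v(K) = -155042/(2*259) = -155042/518 = -155042*1/518 = -77521/259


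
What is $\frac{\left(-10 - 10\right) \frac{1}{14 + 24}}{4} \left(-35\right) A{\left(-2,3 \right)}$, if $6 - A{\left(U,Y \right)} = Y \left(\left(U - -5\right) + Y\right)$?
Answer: $- \frac{1050}{19} \approx -55.263$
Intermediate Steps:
$A{\left(U,Y \right)} = 6 - Y \left(5 + U + Y\right)$ ($A{\left(U,Y \right)} = 6 - Y \left(\left(U - -5\right) + Y\right) = 6 - Y \left(\left(U + 5\right) + Y\right) = 6 - Y \left(\left(5 + U\right) + Y\right) = 6 - Y \left(5 + U + Y\right)$)
$\frac{\left(-10 - 10\right) \frac{1}{14 + 24}}{4} \left(-35\right) A{\left(-2,3 \right)} = \frac{\left(-10 - 10\right) \frac{1}{14 + 24}}{4} \left(-35\right) \left(6 - 3^{2} - 15 - \left(-2\right) 3\right) = - \frac{20}{38} \cdot \frac{1}{4} \left(-35\right) \left(6 - 9 - 15 + 6\right) = \left(-20\right) \frac{1}{38} \cdot \frac{1}{4} \left(-35\right) \left(6 - 9 - 15 + 6\right) = \left(- \frac{10}{19}\right) \frac{1}{4} \left(-35\right) \left(-12\right) = \left(- \frac{5}{38}\right) \left(-35\right) \left(-12\right) = \frac{175}{38} \left(-12\right) = - \frac{1050}{19}$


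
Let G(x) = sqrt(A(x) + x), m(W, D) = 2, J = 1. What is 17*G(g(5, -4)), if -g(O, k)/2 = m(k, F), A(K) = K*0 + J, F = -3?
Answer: 17*I*sqrt(3) ≈ 29.445*I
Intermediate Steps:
A(K) = 1 (A(K) = K*0 + 1 = 0 + 1 = 1)
g(O, k) = -4 (g(O, k) = -2*2 = -4)
G(x) = sqrt(1 + x)
17*G(g(5, -4)) = 17*sqrt(1 - 4) = 17*sqrt(-3) = 17*(I*sqrt(3)) = 17*I*sqrt(3)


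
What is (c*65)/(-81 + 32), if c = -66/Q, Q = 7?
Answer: 4290/343 ≈ 12.507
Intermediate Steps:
c = -66/7 ≈ -9.4286
(c*65)/(-81 + 32) = (-66/7*65)/(-81 + 32) = -4290/7/(-49) = -4290/7*(-1/49) = 4290/343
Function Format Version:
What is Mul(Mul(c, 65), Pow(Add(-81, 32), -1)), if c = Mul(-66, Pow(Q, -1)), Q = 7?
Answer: Rational(4290, 343) ≈ 12.507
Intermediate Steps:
c = Rational(-66, 7) (c = Mul(-66, Pow(7, -1)) = Mul(-66, Rational(1, 7)) = Rational(-66, 7) ≈ -9.4286)
Mul(Mul(c, 65), Pow(Add(-81, 32), -1)) = Mul(Mul(Rational(-66, 7), 65), Pow(Add(-81, 32), -1)) = Mul(Rational(-4290, 7), Pow(-49, -1)) = Mul(Rational(-4290, 7), Rational(-1, 49)) = Rational(4290, 343)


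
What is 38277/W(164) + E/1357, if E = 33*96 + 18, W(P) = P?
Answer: 889227/3772 ≈ 235.74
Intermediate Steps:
E = 3186 (E = 3168 + 18 = 3186)
38277/W(164) + E/1357 = 38277/164 + 3186/1357 = 38277*(1/164) + 3186*(1/1357) = 38277/164 + 54/23 = 889227/3772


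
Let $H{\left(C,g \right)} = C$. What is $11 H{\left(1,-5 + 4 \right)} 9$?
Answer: $99$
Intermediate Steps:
$11 H{\left(1,-5 + 4 \right)} 9 = 11 \cdot 1 \cdot 9 = 11 \cdot 9 = 99$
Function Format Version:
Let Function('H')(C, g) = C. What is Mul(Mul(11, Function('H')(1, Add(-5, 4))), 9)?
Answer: 99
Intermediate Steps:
Mul(Mul(11, Function('H')(1, Add(-5, 4))), 9) = Mul(Mul(11, 1), 9) = Mul(11, 9) = 99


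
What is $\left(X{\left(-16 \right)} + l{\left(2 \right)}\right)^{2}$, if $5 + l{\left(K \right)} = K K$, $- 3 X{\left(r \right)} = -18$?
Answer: $25$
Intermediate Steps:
$X{\left(r \right)} = 6$ ($X{\left(r \right)} = \left(- \frac{1}{3}\right) \left(-18\right) = 6$)
$l{\left(K \right)} = -5 + K^{2}$ ($l{\left(K \right)} = -5 + K K = -5 + K^{2}$)
$\left(X{\left(-16 \right)} + l{\left(2 \right)}\right)^{2} = \left(6 - \left(5 - 2^{2}\right)\right)^{2} = \left(6 + \left(-5 + 4\right)\right)^{2} = \left(6 - 1\right)^{2} = 5^{2} = 25$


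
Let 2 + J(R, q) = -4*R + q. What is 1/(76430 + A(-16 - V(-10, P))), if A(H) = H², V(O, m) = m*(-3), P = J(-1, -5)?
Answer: 1/77055 ≈ 1.2978e-5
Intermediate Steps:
J(R, q) = -2 + q - 4*R (J(R, q) = -2 + (-4*R + q) = -2 + (q - 4*R) = -2 + q - 4*R)
P = -3 (P = -2 - 5 - 4*(-1) = -2 - 5 + 4 = -3)
V(O, m) = -3*m
1/(76430 + A(-16 - V(-10, P))) = 1/(76430 + (-16 - (-3)*(-3))²) = 1/(76430 + (-16 - 1*9)²) = 1/(76430 + (-16 - 9)²) = 1/(76430 + (-25)²) = 1/(76430 + 625) = 1/77055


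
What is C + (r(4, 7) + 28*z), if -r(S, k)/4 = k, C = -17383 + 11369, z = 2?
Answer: -5986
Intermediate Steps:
C = -6014
r(S, k) = -4*k
C + (r(4, 7) + 28*z) = -6014 + (-4*7 + 28*2) = -6014 + (-28 + 56) = -6014 + 28 = -5986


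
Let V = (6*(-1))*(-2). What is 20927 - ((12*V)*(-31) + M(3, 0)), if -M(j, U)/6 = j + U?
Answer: 25409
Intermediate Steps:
M(j, U) = -6*U - 6*j (M(j, U) = -6*(j + U) = -6*(U + j) = -6*U - 6*j)
V = 12 (V = -6*(-2) = 12)
20927 - ((12*V)*(-31) + M(3, 0)) = 20927 - ((12*12)*(-31) + (-6*0 - 6*3)) = 20927 - (144*(-31) + (0 - 18)) = 20927 - (-4464 - 18) = 20927 - 1*(-4482) = 20927 + 4482 = 25409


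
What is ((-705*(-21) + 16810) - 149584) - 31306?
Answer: -149275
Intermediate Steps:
((-705*(-21) + 16810) - 149584) - 31306 = ((14805 + 16810) - 149584) - 31306 = (31615 - 149584) - 31306 = -117969 - 31306 = -149275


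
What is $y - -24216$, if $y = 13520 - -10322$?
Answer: $48058$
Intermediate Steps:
$y = 23842$ ($y = 13520 + 10322 = 23842$)
$y - -24216 = 23842 - -24216 = 23842 + 24216 = 48058$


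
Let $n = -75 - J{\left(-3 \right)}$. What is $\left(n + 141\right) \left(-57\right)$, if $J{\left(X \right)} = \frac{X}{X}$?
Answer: $-3705$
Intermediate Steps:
$J{\left(X \right)} = 1$
$n = -76$ ($n = -75 - 1 = -76$)
$\left(n + 141\right) \left(-57\right) = \left(-76 + 141\right) \left(-57\right) = 65 \left(-57\right) = -3705$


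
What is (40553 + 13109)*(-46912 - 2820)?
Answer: -2668718584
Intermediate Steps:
(40553 + 13109)*(-46912 - 2820) = 53662*(-49732) = -2668718584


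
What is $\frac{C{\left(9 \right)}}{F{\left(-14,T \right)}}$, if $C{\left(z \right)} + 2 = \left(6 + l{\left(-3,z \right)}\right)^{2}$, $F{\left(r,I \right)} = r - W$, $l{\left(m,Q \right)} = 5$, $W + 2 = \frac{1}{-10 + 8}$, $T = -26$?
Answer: $- \frac{238}{23} \approx -10.348$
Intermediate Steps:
$W = - \frac{5}{2}$ ($W = -2 + \frac{1}{-10 + 8} = -2 + \frac{1}{-2} = -2 - \frac{1}{2} = - \frac{5}{2} \approx -2.5$)
$F{\left(r,I \right)} = \frac{5}{2} + r$ ($F{\left(r,I \right)} = r - - \frac{5}{2} = r + \frac{5}{2} = \frac{5}{2} + r$)
$C{\left(z \right)} = 119$ ($C{\left(z \right)} = -2 + \left(6 + 5\right)^{2} = -2 + 11^{2} = -2 + 121 = 119$)
$\frac{C{\left(9 \right)}}{F{\left(-14,T \right)}} = \frac{119}{\frac{5}{2} - 14} = \frac{119}{- \frac{23}{2}} = 119 \left(- \frac{2}{23}\right) = - \frac{238}{23}$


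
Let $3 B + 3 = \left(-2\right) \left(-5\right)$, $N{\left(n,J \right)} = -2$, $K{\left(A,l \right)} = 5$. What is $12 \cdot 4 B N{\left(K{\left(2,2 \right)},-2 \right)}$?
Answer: $-224$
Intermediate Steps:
$B = \frac{7}{3}$ ($B = -1 + \frac{\left(-2\right) \left(-5\right)}{3} = -1 + \frac{1}{3} \cdot 10 = -1 + \frac{10}{3} = \frac{7}{3} \approx 2.3333$)
$12 \cdot 4 B N{\left(K{\left(2,2 \right)},-2 \right)} = 12 \cdot 4 \cdot \frac{7}{3} \left(-2\right) = 12 \cdot \frac{28}{3} \left(-2\right) = 12 \left(- \frac{56}{3}\right) = -224$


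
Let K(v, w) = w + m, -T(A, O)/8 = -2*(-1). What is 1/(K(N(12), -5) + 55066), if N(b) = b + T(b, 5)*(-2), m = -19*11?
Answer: 1/54852 ≈ 1.8231e-5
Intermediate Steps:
T(A, O) = -16 (T(A, O) = -(-16)*(-1) = -8*2 = -16)
m = -209
N(b) = 32 + b (N(b) = b - 16*(-2) = b + 32 = 32 + b)
K(v, w) = -209 + w (K(v, w) = w - 209 = -209 + w)
1/(K(N(12), -5) + 55066) = 1/((-209 - 5) + 55066) = 1/(-214 + 55066) = 1/54852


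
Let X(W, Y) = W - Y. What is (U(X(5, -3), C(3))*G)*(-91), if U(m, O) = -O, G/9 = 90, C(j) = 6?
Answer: 442260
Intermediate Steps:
G = 810 (G = 9*90 = 810)
(U(X(5, -3), C(3))*G)*(-91) = (-1*6*810)*(-91) = -6*810*(-91) = -4860*(-91) = 442260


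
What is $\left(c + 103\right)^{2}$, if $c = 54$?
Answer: $24649$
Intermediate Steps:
$\left(c + 103\right)^{2} = \left(54 + 103\right)^{2} = 157^{2} = 24649$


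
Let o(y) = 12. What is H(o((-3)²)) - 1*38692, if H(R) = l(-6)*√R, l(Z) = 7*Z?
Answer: -38692 - 84*√3 ≈ -38838.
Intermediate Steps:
H(R) = -42*√R (H(R) = (7*(-6))*√R = -42*√R)
H(o((-3)²)) - 1*38692 = -84*√3 - 1*38692 = -84*√3 - 38692 = -38692 - 84*√3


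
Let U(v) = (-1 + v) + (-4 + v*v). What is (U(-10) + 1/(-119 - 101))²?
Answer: 349652601/48400 ≈ 7224.2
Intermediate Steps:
U(v) = -5 + v + v² (U(v) = (-1 + v) + (-4 + v²) = -5 + v + v²)
(U(-10) + 1/(-119 - 101))² = ((-5 - 10 + (-10)²) + 1/(-119 - 101))² = ((-5 - 10 + 100) + 1/(-220))² = (85 - 1/220)² = (18699/220)² = 349652601/48400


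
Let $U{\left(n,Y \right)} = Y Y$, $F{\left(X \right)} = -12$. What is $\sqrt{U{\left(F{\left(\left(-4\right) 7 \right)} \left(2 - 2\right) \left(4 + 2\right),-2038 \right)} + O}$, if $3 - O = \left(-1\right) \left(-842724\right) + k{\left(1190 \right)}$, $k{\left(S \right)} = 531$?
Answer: $4 \sqrt{206887} \approx 1819.4$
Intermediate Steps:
$U{\left(n,Y \right)} = Y^{2}$
$O = -843252$ ($O = 3 - \left(\left(-1\right) \left(-842724\right) + 531\right) = 3 - \left(842724 + 531\right) = 3 - 843255 = -843252$)
$\sqrt{U{\left(F{\left(\left(-4\right) 7 \right)} \left(2 - 2\right) \left(4 + 2\right),-2038 \right)} + O} = \sqrt{\left(-2038\right)^{2} - 843252} = \sqrt{4153444 - 843252} = \sqrt{3310192} = 4 \sqrt{206887}$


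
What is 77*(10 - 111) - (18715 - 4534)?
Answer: -21958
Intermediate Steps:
77*(10 - 111) - (18715 - 4534) = 77*(-101) - 1*14181 = -7777 - 14181 = -21958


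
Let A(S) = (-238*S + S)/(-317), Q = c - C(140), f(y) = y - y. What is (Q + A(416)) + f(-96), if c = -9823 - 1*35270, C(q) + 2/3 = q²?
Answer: -61226633/951 ≈ -64381.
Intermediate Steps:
C(q) = -⅔ + q²
c = -45093 (c = -9823 - 35270 = -45093)
f(y) = 0
Q = -194077/3 (Q = -45093 - (-⅔ + 140²) = -45093 - (-⅔ + 19600) = -45093 - 1*58798/3 = -45093 - 58798/3 = -194077/3 ≈ -64692.)
A(S) = 237*S/317 (A(S) = -237*S*(-1/317) = 237*S/317)
(Q + A(416)) + f(-96) = (-194077/3 + (237/317)*416) + 0 = (-194077/3 + 98592/317) + 0 = -61226633/951 + 0 = -61226633/951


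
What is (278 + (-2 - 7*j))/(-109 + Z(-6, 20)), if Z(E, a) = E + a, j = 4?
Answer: -248/95 ≈ -2.6105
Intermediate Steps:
(278 + (-2 - 7*j))/(-109 + Z(-6, 20)) = (278 + (-2 - 7*4))/(-109 + (-6 + 20)) = (278 + (-2 - 28))/(-109 + 14) = (278 - 30)/(-95) = 248*(-1/95) = -248/95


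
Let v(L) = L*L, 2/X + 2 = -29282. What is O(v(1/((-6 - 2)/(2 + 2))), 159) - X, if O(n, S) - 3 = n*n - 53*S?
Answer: -986746335/117136 ≈ -8423.9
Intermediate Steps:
X = -1/14642 (X = 2/(-2 - 29282) = 2/(-29284) = 2*(-1/29284) = -1/14642 ≈ -6.8297e-5)
v(L) = L²
O(n, S) = 3 + n² - 53*S (O(n, S) = 3 + (n*n - 53*S) = 3 + (n² - 53*S) = 3 + n² - 53*S)
O(v(1/((-6 - 2)/(2 + 2))), 159) - X = (3 + ((1/((-6 - 2)/(2 + 2)))²)² - 53*159) - 1*(-1/14642) = (3 + ((1/(-8/4))²)² - 8427) + 1/14642 = (3 + ((1/(-8*¼))²)² - 8427) + 1/14642 = (3 + ((1/(-2))²)² - 8427) + 1/14642 = (3 + ((-½)²)² - 8427) + 1/14642 = (3 + (¼)² - 8427) + 1/14642 = (3 + 1/16 - 8427) + 1/14642 = -134783/16 + 1/14642 = -986746335/117136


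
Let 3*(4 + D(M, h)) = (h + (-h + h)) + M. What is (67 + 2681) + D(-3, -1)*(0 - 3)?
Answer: 2764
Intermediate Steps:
D(M, h) = -4 + M/3 + h/3 (D(M, h) = -4 + ((h + (-h + h)) + M)/3 = -4 + ((h + 0) + M)/3 = -4 + (h + M)/3 = -4 + (M + h)/3 = -4 + (M/3 + h/3) = -4 + M/3 + h/3)
(67 + 2681) + D(-3, -1)*(0 - 3) = (67 + 2681) + (-4 + (⅓)*(-3) + (⅓)*(-1))*(0 - 3) = 2748 + (-4 - 1 - ⅓)*(-3) = 2748 - 16/3*(-3) = 2748 + 16 = 2764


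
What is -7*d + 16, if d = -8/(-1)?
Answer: -40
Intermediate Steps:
d = 8 (d = -8*(-1) = 8)
-7*d + 16 = -7*8 + 16 = -56 + 16 = -40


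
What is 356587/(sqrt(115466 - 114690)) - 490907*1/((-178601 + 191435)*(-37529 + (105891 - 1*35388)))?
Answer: -490907/423188316 + 356587*sqrt(194)/388 ≈ 12801.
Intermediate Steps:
356587/(sqrt(115466 - 114690)) - 490907*1/((-178601 + 191435)*(-37529 + (105891 - 1*35388))) = 356587/(sqrt(776)) - 490907*1/(12834*(-37529 + (105891 - 35388))) = 356587/((2*sqrt(194))) - 490907*1/(12834*(-37529 + 70503)) = 356587*(sqrt(194)/388) - 490907/(12834*32974) = 356587*sqrt(194)/388 - 490907/423188316 = -490907/423188316 + 356587*sqrt(194)/388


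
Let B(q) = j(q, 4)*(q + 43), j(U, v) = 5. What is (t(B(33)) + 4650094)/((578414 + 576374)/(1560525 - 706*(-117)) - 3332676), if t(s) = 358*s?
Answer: -3932113000509/2738004381532 ≈ -1.4361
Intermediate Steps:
B(q) = 215 + 5*q (B(q) = 5*(q + 43) = 5*(43 + q) = 215 + 5*q)
(t(B(33)) + 4650094)/((578414 + 576374)/(1560525 - 706*(-117)) - 3332676) = (358*(215 + 5*33) + 4650094)/((578414 + 576374)/(1560525 - 706*(-117)) - 3332676) = (358*(215 + 165) + 4650094)/(1154788/(1560525 + 82602) - 3332676) = (358*380 + 4650094)/(1154788/1643127 - 3332676) = (136040 + 4650094)/(1154788*(1/1643127) - 3332676) = 4786134/(1154788/1643127 - 3332676) = 4786134/(-5476008763064/1643127) = 4786134*(-1643127/5476008763064) = -3932113000509/2738004381532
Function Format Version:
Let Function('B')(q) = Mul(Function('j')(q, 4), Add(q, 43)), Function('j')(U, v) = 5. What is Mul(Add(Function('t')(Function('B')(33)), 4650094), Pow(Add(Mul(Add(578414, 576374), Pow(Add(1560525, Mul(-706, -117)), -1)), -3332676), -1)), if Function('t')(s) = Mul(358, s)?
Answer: Rational(-3932113000509, 2738004381532) ≈ -1.4361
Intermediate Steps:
Function('B')(q) = Add(215, Mul(5, q)) (Function('B')(q) = Mul(5, Add(q, 43)) = Mul(5, Add(43, q)) = Add(215, Mul(5, q)))
Mul(Add(Function('t')(Function('B')(33)), 4650094), Pow(Add(Mul(Add(578414, 576374), Pow(Add(1560525, Mul(-706, -117)), -1)), -3332676), -1)) = Mul(Add(Mul(358, Add(215, Mul(5, 33))), 4650094), Pow(Add(Mul(Add(578414, 576374), Pow(Add(1560525, Mul(-706, -117)), -1)), -3332676), -1)) = Mul(Add(Mul(358, Add(215, 165)), 4650094), Pow(Add(Mul(1154788, Pow(Add(1560525, 82602), -1)), -3332676), -1)) = Mul(Add(Mul(358, 380), 4650094), Pow(Add(Mul(1154788, Pow(1643127, -1)), -3332676), -1)) = Mul(Add(136040, 4650094), Pow(Add(Mul(1154788, Rational(1, 1643127)), -3332676), -1)) = Mul(4786134, Pow(Add(Rational(1154788, 1643127), -3332676), -1)) = Mul(4786134, Pow(Rational(-5476008763064, 1643127), -1)) = Mul(4786134, Rational(-1643127, 5476008763064)) = Rational(-3932113000509, 2738004381532)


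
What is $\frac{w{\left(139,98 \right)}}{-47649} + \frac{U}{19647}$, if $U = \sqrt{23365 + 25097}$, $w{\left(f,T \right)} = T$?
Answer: $- \frac{14}{6807} + \frac{\sqrt{48462}}{19647} \approx 0.0091481$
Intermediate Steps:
$U = \sqrt{48462} \approx 220.14$
$\frac{w{\left(139,98 \right)}}{-47649} + \frac{U}{19647} = \frac{98}{-47649} + \frac{\sqrt{48462}}{19647} = 98 \left(- \frac{1}{47649}\right) + \sqrt{48462} \cdot \frac{1}{19647} = - \frac{14}{6807} + \frac{\sqrt{48462}}{19647}$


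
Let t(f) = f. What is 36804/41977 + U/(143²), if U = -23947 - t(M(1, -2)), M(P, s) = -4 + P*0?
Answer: -19419255/66029821 ≈ -0.29410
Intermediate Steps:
M(P, s) = -4 (M(P, s) = -4 + 0 = -4)
U = -23943 (U = -23947 - 1*(-4) = -23947 + 4 = -23943)
36804/41977 + U/(143²) = 36804/41977 - 23943/(143²) = 36804*(1/41977) - 23943/20449 = 36804/41977 - 23943*1/20449 = 36804/41977 - 23943/20449 = -19419255/66029821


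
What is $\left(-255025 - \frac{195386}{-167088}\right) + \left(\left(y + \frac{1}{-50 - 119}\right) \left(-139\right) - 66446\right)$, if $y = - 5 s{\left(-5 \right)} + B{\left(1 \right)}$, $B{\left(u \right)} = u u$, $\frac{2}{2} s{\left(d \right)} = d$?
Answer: $- \frac{4589826186827}{14118936} \approx -3.2508 \cdot 10^{5}$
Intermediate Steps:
$s{\left(d \right)} = d$
$B{\left(u \right)} = u^{2}$
$y = 26$ ($y = \left(-5\right) \left(-5\right) + 1^{2} = 25 + 1 = 26$)
$\left(-255025 - \frac{195386}{-167088}\right) + \left(\left(y + \frac{1}{-50 - 119}\right) \left(-139\right) - 66446\right) = \left(-255025 - \frac{195386}{-167088}\right) - \left(66446 - \left(26 + \frac{1}{-50 - 119}\right) \left(-139\right)\right) = \left(-255025 - - \frac{97693}{83544}\right) - \left(66446 - \left(26 + \frac{1}{-169}\right) \left(-139\right)\right) = \left(-255025 + \frac{97693}{83544}\right) - \left(66446 - \left(26 - \frac{1}{169}\right) \left(-139\right)\right) = - \frac{21305710907}{83544} + \left(\frac{4393}{169} \left(-139\right) - 66446\right) = - \frac{21305710907}{83544} - \frac{11840001}{169} = - \frac{4589826186827}{14118936}$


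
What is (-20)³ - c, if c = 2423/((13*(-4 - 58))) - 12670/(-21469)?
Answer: -19770043519/2472002 ≈ -7997.6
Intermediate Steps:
c = -5972481/2472002 (c = 2423/((13*(-62))) - 12670*(-1/21469) = 2423/(-806) + 1810/3067 = 2423*(-1/806) + 1810/3067 = -2423/806 + 1810/3067 = -5972481/2472002 ≈ -2.4160)
(-20)³ - c = (-20)³ - 1*(-5972481/2472002) = -8000 + 5972481/2472002 = -19770043519/2472002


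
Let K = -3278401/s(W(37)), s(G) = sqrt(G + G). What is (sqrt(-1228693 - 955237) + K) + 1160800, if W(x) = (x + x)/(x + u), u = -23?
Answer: 1160800 - 3278401*sqrt(518)/74 + 7*I*sqrt(44570) ≈ 1.5249e+5 + 1477.8*I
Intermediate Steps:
W(x) = 2*x/(-23 + x) (W(x) = (x + x)/(x - 23) = (2*x)/(-23 + x) = 2*x/(-23 + x))
s(G) = sqrt(2)*sqrt(G) (s(G) = sqrt(2*G) = sqrt(2)*sqrt(G))
K = -3278401*sqrt(518)/74 (K = -3278401*sqrt(37)*sqrt(-23 + 37)/74 = -3278401*sqrt(518)/74 ≈ -1.0083e+6)
(sqrt(-1228693 - 955237) + K) + 1160800 = (sqrt(-1228693 - 955237) - 3278401*sqrt(518)/74) + 1160800 = (sqrt(-2183930) - 3278401*sqrt(518)/74) + 1160800 = (7*I*sqrt(44570) - 3278401*sqrt(518)/74) + 1160800 = (-3278401*sqrt(518)/74 + 7*I*sqrt(44570)) + 1160800 = 1160800 - 3278401*sqrt(518)/74 + 7*I*sqrt(44570)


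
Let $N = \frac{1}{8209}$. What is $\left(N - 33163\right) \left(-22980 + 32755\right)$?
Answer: $- \frac{2661097770150}{8209} \approx -3.2417 \cdot 10^{8}$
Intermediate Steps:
$N = \frac{1}{8209} \approx 0.00012182$
$\left(N - 33163\right) \left(-22980 + 32755\right) = \left(\frac{1}{8209} - 33163\right) \left(-22980 + 32755\right) = \left(- \frac{272235066}{8209}\right) 9775 = - \frac{2661097770150}{8209}$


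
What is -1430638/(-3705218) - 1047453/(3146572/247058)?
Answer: -1981070043642419/24088295894 ≈ -82242.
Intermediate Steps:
-1430638/(-3705218) - 1047453/(3146572/247058) = -1430638*(-1/3705218) - 1047453/(3146572*(1/247058)) = 65029/168419 - 1047453/1573286/123529 = 65029/168419 - 1047453*123529/1573286 = 65029/168419 - 11762801967/143026 = -1981070043642419/24088295894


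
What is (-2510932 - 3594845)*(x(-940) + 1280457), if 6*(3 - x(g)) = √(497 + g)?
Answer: -7818203217420 + 2035259*I*√443/2 ≈ -7.8182e+12 + 2.1419e+7*I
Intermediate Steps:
x(g) = 3 - √(497 + g)/6
(-2510932 - 3594845)*(x(-940) + 1280457) = (-2510932 - 3594845)*((3 - √(497 - 940)/6) + 1280457) = -6105777*((3 - I*√443/6) + 1280457) = -6105777*(1280460 - I*√443/6) = -7818203217420 + 2035259*I*√443/2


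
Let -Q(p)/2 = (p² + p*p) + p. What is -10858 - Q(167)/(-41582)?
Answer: -225804623/20791 ≈ -10861.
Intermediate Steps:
Q(p) = -4*p² - 2*p (Q(p) = -2*((p² + p*p) + p) = -2*((p² + p²) + p) = -2*(2*p² + p) = -2*(p + 2*p²) = -4*p² - 2*p)
-10858 - Q(167)/(-41582) = -10858 - (-2*167*(1 + 2*167))/(-41582) = -10858 - (-2*167*(1 + 334))*(-1)/41582 = -10858 - (-2*167*335)*(-1)/41582 = -10858 - (-111890)*(-1)/41582 = -10858 - 1*55945/20791 = -10858 - 55945/20791 = -225804623/20791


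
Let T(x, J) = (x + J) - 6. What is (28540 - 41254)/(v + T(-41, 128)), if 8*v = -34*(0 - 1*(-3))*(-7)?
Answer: -16952/227 ≈ -74.678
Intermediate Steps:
T(x, J) = -6 + J + x (T(x, J) = (J + x) - 6 = -6 + J + x)
v = 357/4 (v = (-34*(0 - 1*(-3))*(-7))/8 = (-34*(0 + 3)*(-7))/8 = (-34*3*(-7))/8 = (-102*(-7))/8 = (1/8)*714 = 357/4 ≈ 89.250)
(28540 - 41254)/(v + T(-41, 128)) = (28540 - 41254)/(357/4 + (-6 + 128 - 41)) = -12714/(357/4 + 81) = -12714/681/4 = -12714*4/681 = -16952/227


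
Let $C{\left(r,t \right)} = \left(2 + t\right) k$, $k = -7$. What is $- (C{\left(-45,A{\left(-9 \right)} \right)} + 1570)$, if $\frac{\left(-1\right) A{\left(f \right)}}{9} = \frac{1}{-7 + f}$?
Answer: $- \frac{24833}{16} \approx -1552.1$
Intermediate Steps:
$A{\left(f \right)} = - \frac{9}{-7 + f}$
$C{\left(r,t \right)} = -14 - 7 t$ ($C{\left(r,t \right)} = \left(2 + t\right) \left(-7\right) = -14 - 7 t$)
$- (C{\left(-45,A{\left(-9 \right)} \right)} + 1570) = - (\left(-14 - 7 \left(- \frac{9}{-7 - 9}\right)\right) + 1570) = - (\left(-14 - 7 \left(- \frac{9}{-16}\right)\right) + 1570) = - (\left(-14 - 7 \left(\left(-9\right) \left(- \frac{1}{16}\right)\right)\right) + 1570) = - (\left(-14 - \frac{63}{16}\right) + 1570) = - (- \frac{287}{16} + 1570) = \left(-1\right) \frac{24833}{16} = - \frac{24833}{16}$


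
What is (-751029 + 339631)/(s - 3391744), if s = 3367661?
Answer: 411398/24083 ≈ 17.083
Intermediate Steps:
(-751029 + 339631)/(s - 3391744) = (-751029 + 339631)/(3367661 - 3391744) = -411398/(-24083) = -411398*(-1/24083) = 411398/24083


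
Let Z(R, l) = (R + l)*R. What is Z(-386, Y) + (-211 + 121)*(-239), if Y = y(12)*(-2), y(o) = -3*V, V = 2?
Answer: 165874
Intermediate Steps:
y(o) = -6 (y(o) = -3*2 = -6)
Y = 12 (Y = -6*(-2) = 12)
Z(R, l) = R*(R + l)
Z(-386, Y) + (-211 + 121)*(-239) = -386*(-386 + 12) + (-211 + 121)*(-239) = -386*(-374) - 90*(-239) = 144364 + 21510 = 165874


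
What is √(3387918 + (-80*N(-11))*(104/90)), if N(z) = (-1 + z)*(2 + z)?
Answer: 3*√375326 ≈ 1837.9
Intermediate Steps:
√(3387918 + (-80*N(-11))*(104/90)) = √(3387918 + (-80*(-2 - 11 + (-11)²))*(104/90)) = √(3387918 + (-80*(-2 - 11 + 121))*(104*(1/90))) = √(3387918 - 80*108*(52/45)) = √(3387918 - 8640*52/45) = √(3387918 - 9984) = √3377934 = 3*√375326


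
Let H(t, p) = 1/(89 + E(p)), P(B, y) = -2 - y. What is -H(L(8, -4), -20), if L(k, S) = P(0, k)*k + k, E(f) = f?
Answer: -1/69 ≈ -0.014493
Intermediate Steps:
L(k, S) = k + k*(-2 - k) (L(k, S) = (-2 - k)*k + k = k*(-2 - k) + k = k + k*(-2 - k))
H(t, p) = 1/(89 + p)
-H(L(8, -4), -20) = -1/(89 - 20) = -1/69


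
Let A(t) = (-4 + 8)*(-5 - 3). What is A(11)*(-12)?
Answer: 384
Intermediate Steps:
A(t) = -32 (A(t) = 4*(-8) = -32)
A(11)*(-12) = -32*(-12) = 384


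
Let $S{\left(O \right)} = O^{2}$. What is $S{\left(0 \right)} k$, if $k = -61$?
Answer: $0$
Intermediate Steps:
$S{\left(0 \right)} k = 0^{2} \left(-61\right) = 0 \left(-61\right) = 0$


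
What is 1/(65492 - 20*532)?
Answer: 1/54852 ≈ 1.8231e-5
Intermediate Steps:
1/(65492 - 20*532) = 1/(65492 - 10640) = 1/54852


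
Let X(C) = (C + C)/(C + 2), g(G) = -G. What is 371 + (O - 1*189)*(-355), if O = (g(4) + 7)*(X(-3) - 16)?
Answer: 78116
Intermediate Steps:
X(C) = 2*C/(2 + C) (X(C) = (2*C)/(2 + C) = 2*C/(2 + C))
O = -30 (O = (-1*4 + 7)*(2*(-3)/(2 - 3) - 16) = (-4 + 7)*(2*(-3)/(-1) - 16) = 3*(2*(-3)*(-1) - 16) = 3*(6 - 16) = 3*(-10) = -30)
371 + (O - 1*189)*(-355) = 371 + (-30 - 1*189)*(-355) = 371 + (-30 - 189)*(-355) = 371 - 219*(-355) = 371 + 77745 = 78116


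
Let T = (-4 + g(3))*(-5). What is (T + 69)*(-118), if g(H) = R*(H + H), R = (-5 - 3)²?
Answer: 216058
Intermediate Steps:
R = 64 (R = (-8)² = 64)
g(H) = 128*H (g(H) = 64*(H + H) = 64*(2*H) = 128*H)
T = -1900 (T = (-4 + 128*3)*(-5) = (-4 + 384)*(-5) = 380*(-5) = -1900)
(T + 69)*(-118) = (-1900 + 69)*(-118) = -1831*(-118) = 216058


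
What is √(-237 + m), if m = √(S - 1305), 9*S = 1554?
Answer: √(-2133 + 3*I*√10191)/3 ≈ 1.0902 + 15.433*I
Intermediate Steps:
S = 518/3 (S = (⅑)*1554 = 518/3 ≈ 172.67)
m = I*√10191/3 (m = √(518/3 - 1305) = √(-3397/3) = I*√10191/3 ≈ 33.65*I)
√(-237 + m) = √(-237 + I*√10191/3)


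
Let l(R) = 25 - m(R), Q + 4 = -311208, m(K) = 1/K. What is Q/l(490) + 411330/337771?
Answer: -51502971960310/4137356979 ≈ -12448.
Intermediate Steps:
m(K) = 1/K
Q = -311212 (Q = -4 - 311208 = -311212)
l(R) = 25 - 1/R
Q/l(490) + 411330/337771 = -311212/(25 - 1/490) + 411330/337771 = -311212/12249/490 + 411330/337771 = -311212*490/12249 + 411330/337771 = -152493880/12249 + 411330/337771 = -51502971960310/4137356979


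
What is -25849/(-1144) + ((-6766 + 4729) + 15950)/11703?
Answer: 318427319/13388232 ≈ 23.784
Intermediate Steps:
-25849/(-1144) + ((-6766 + 4729) + 15950)/11703 = -25849*(-1/1144) + (-2037 + 15950)*(1/11703) = 25849/1144 + 13913*(1/11703) = 25849/1144 + 13913/11703 = 318427319/13388232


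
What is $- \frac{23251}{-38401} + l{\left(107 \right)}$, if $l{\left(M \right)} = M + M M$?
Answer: $\frac{443785207}{38401} \approx 11557.0$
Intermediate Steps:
$l{\left(M \right)} = M + M^{2}$
$- \frac{23251}{-38401} + l{\left(107 \right)} = - \frac{23251}{-38401} + 107 \left(1 + 107\right) = \left(-23251\right) \left(- \frac{1}{38401}\right) + 107 \cdot 108 = \frac{23251}{38401} + 11556 = \frac{443785207}{38401}$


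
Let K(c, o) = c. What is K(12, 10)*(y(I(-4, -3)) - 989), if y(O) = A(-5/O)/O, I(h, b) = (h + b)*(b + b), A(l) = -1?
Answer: -83078/7 ≈ -11868.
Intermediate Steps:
I(h, b) = 2*b*(b + h) (I(h, b) = (b + h)*(2*b) = 2*b*(b + h))
y(O) = -1/O
K(12, 10)*(y(I(-4, -3)) - 989) = 12*(-1/(2*(-3)*(-3 - 4)) - 989) = 12*(-1/(2*(-3)*(-7)) - 989) = 12*(-1/42 - 989) = 12*(-41539/42) = -83078/7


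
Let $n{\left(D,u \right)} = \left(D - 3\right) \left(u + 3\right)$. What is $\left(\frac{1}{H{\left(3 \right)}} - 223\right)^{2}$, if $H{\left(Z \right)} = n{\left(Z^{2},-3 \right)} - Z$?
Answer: $\frac{448900}{9} \approx 49878.0$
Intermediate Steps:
$n{\left(D,u \right)} = \left(-3 + D\right) \left(3 + u\right)$
$H{\left(Z \right)} = - Z$ ($H{\left(Z \right)} = \left(-9 - -9 + 3 Z^{2} + Z^{2} \left(-3\right)\right) - Z = \left(-9 + 9 + 3 Z^{2} - 3 Z^{2}\right) - Z = 0 - Z = - Z$)
$\left(\frac{1}{H{\left(3 \right)}} - 223\right)^{2} = \left(\frac{1}{\left(-1\right) 3} - 223\right)^{2} = \left(\frac{1}{-3} - 223\right)^{2} = \left(- \frac{1}{3} - 223\right)^{2} = \left(- \frac{670}{3}\right)^{2} = \frac{448900}{9}$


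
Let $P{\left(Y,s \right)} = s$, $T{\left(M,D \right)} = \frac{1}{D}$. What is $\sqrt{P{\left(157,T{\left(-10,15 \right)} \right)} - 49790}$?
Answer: $\frac{i \sqrt{11202735}}{15} \approx 223.14 i$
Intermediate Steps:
$\sqrt{P{\left(157,T{\left(-10,15 \right)} \right)} - 49790} = \sqrt{\frac{1}{15} - 49790} = \sqrt{- \frac{746849}{15}} = \frac{i \sqrt{11202735}}{15}$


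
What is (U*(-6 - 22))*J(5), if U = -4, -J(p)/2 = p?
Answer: -1120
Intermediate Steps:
J(p) = -2*p
(U*(-6 - 22))*J(5) = (-4*(-6 - 22))*(-2*5) = -4*(-28)*(-10) = 112*(-10) = -1120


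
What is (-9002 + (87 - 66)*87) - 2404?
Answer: -9579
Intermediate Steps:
(-9002 + (87 - 66)*87) - 2404 = (-9002 + 21*87) - 2404 = (-9002 + 1827) - 2404 = -7175 - 2404 = -9579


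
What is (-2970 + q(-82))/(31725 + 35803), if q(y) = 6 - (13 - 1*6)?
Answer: -2971/67528 ≈ -0.043997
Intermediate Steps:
q(y) = -1 (q(y) = 6 - (13 - 6) = 6 - 1*7 = 6 - 7 = -1)
(-2970 + q(-82))/(31725 + 35803) = (-2970 - 1)/(31725 + 35803) = -2971/67528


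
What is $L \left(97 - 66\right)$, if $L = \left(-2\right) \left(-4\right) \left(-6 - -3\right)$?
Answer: $-744$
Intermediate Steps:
$L = -24$ ($L = 8 \left(-6 + 3\right) = 8 \left(-3\right) = -24$)
$L \left(97 - 66\right) = - 24 \left(97 - 66\right) = \left(-24\right) 31 = -744$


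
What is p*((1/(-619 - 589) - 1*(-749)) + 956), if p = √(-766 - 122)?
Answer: 2059639*I*√222/604 ≈ 50808.0*I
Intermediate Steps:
p = 2*I*√222 (p = √(-888) = 2*I*√222 ≈ 29.799*I)
p*((1/(-619 - 589) - 1*(-749)) + 956) = (2*I*√222)*((1/(-619 - 589) - 1*(-749)) + 956) = (2*I*√222)*((1/(-1208) + 749) + 956) = (2*I*√222)*((-1/1208 + 749) + 956) = (2*I*√222)*(904791/1208 + 956) = (2*I*√222)*(2059639/1208) = 2059639*I*√222/604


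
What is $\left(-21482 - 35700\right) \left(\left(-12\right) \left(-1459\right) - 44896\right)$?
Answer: $1566100616$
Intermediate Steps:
$\left(-21482 - 35700\right) \left(\left(-12\right) \left(-1459\right) - 44896\right) = - 57182 \left(17508 - 44896\right) = \left(-57182\right) \left(-27388\right) = 1566100616$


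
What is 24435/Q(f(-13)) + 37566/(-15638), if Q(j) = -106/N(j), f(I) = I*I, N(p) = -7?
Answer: 1335409857/828814 ≈ 1611.2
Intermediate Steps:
f(I) = I²
Q(j) = 106/7 (Q(j) = -106/(-7) = -106*(-⅐) = 106/7)
24435/Q(f(-13)) + 37566/(-15638) = 24435/(106/7) + 37566/(-15638) = 24435*(7/106) + 37566*(-1/15638) = 171045/106 - 18783/7819 = 1335409857/828814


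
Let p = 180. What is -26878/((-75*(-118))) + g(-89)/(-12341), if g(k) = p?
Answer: -166647199/54608925 ≈ -3.0516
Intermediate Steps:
g(k) = 180
-26878/((-75*(-118))) + g(-89)/(-12341) = -26878/((-75*(-118))) + 180/(-12341) = -26878/8850 + 180*(-1/12341) = -26878*1/8850 - 180/12341 = -13439/4425 - 180/12341 = -166647199/54608925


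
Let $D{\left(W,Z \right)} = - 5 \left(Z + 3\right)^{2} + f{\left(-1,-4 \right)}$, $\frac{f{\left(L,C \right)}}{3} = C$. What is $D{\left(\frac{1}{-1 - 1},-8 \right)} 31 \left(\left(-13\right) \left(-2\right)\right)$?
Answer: $-110422$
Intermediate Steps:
$f{\left(L,C \right)} = 3 C$
$D{\left(W,Z \right)} = -12 - 5 \left(3 + Z\right)^{2}$ ($D{\left(W,Z \right)} = - 5 \left(Z + 3\right)^{2} + 3 \left(-4\right) = - 5 \left(3 + Z\right)^{2} - 12 = -12 - 5 \left(3 + Z\right)^{2}$)
$D{\left(\frac{1}{-1 - 1},-8 \right)} 31 \left(\left(-13\right) \left(-2\right)\right) = \left(-12 - 5 \left(3 - 8\right)^{2}\right) 31 \left(\left(-13\right) \left(-2\right)\right) = \left(-12 - 5 \left(-5\right)^{2}\right) 31 \cdot 26 = \left(-12 - 125\right) 31 \cdot 26 = \left(-137\right) 31 \cdot 26 = \left(-4247\right) 26 = -110422$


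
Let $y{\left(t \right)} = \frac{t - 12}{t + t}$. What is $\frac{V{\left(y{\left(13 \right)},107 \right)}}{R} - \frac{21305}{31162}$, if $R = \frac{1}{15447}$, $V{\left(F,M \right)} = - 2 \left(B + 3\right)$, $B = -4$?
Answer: $\frac{962697523}{31162} \approx 30893.0$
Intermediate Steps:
$y{\left(t \right)} = \frac{-12 + t}{2 t}$
$V{\left(F,M \right)} = 2$ ($V{\left(F,M \right)} = - 2 \left(-4 + 3\right) = \left(-2\right) \left(-1\right) = 2$)
$R = \frac{1}{15447} \approx 6.4738 \cdot 10^{-5}$
$\frac{V{\left(y{\left(13 \right)},107 \right)}}{R} - \frac{21305}{31162} = 2 \frac{1}{\frac{1}{15447}} - \frac{21305}{31162} = 2 \cdot 15447 - \frac{21305}{31162} = 30894 - \frac{21305}{31162} = \frac{962697523}{31162}$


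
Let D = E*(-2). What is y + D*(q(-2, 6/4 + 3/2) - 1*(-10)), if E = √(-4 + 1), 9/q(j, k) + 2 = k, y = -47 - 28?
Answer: -75 - 38*I*√3 ≈ -75.0 - 65.818*I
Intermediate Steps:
y = -75
q(j, k) = 9/(-2 + k)
E = I*√3 (E = √(-3) = I*√3 ≈ 1.732*I)
D = -2*I*√3 (D = (I*√3)*(-2) = -2*I*√3 ≈ -3.4641*I)
y + D*(q(-2, 6/4 + 3/2) - 1*(-10)) = -75 + (-2*I*√3)*(9/(-2 + (6/4 + 3/2)) - 1*(-10)) = -75 + (-2*I*√3)*(9/(-2 + (6*(¼) + 3*(½))) + 10) = -75 + (-2*I*√3)*(9/(-2 + (3/2 + 3/2)) + 10) = -75 + (-2*I*√3)*(9/(-2 + 3) + 10) = -75 + (-2*I*√3)*(9/1 + 10) = -75 + (-2*I*√3)*(9*1 + 10) = -75 + (-2*I*√3)*(9 + 10) = -75 - 2*I*√3*19 = -75 - 38*I*√3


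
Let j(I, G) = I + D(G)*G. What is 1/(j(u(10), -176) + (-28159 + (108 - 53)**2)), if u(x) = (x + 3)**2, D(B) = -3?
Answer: -1/24437 ≈ -4.0922e-5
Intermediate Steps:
u(x) = (3 + x)**2
j(I, G) = I - 3*G
1/(j(u(10), -176) + (-28159 + (108 - 53)**2)) = 1/(((3 + 10)**2 - 3*(-176)) + (-28159 + (108 - 53)**2)) = 1/((13**2 + 528) + (-28159 + 55**2)) = 1/((169 + 528) + (-28159 + 3025)) = 1/(697 - 25134) = 1/(-24437) = -1/24437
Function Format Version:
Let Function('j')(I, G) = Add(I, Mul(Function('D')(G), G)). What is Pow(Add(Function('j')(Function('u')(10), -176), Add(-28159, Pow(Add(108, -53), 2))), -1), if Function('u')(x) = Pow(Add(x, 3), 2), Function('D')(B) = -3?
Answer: Rational(-1, 24437) ≈ -4.0922e-5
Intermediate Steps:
Function('u')(x) = Pow(Add(3, x), 2)
Function('j')(I, G) = Add(I, Mul(-3, G))
Pow(Add(Function('j')(Function('u')(10), -176), Add(-28159, Pow(Add(108, -53), 2))), -1) = Pow(Add(Add(Pow(Add(3, 10), 2), Mul(-3, -176)), Add(-28159, Pow(Add(108, -53), 2))), -1) = Pow(Add(Add(Pow(13, 2), 528), Add(-28159, Pow(55, 2))), -1) = Pow(Add(Add(169, 528), Add(-28159, 3025)), -1) = Pow(Add(697, -25134), -1) = Pow(-24437, -1) = Rational(-1, 24437)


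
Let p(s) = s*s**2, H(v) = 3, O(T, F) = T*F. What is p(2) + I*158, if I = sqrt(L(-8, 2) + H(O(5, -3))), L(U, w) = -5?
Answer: 8 + 158*I*sqrt(2) ≈ 8.0 + 223.45*I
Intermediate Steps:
O(T, F) = F*T
p(s) = s**3
I = I*sqrt(2) (I = sqrt(-5 + 3) = sqrt(-2) = I*sqrt(2) ≈ 1.4142*I)
p(2) + I*158 = 2**3 + (I*sqrt(2))*158 = 8 + 158*I*sqrt(2)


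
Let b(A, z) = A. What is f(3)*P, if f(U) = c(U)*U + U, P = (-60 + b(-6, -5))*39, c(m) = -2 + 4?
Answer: -23166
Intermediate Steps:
c(m) = 2
P = -2574 (P = (-60 - 6)*39 = -66*39 = -2574)
f(U) = 3*U (f(U) = 2*U + U = 3*U)
f(3)*P = (3*3)*(-2574) = 9*(-2574) = -23166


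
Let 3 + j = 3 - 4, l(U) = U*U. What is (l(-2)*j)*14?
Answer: -224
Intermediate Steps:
l(U) = U²
j = -4 (j = -3 + (3 - 4) = -3 - 1 = -4)
(l(-2)*j)*14 = ((-2)²*(-4))*14 = (4*(-4))*14 = -16*14 = -224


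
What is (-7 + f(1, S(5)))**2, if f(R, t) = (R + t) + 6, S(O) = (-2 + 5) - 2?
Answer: 1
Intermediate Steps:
S(O) = 1 (S(O) = 3 - 2 = 1)
f(R, t) = 6 + R + t
(-7 + f(1, S(5)))**2 = (-7 + (6 + 1 + 1))**2 = (-7 + 8)**2 = 1**2 = 1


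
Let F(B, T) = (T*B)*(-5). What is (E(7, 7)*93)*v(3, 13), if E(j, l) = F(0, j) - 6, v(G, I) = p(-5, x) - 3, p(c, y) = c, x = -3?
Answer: 4464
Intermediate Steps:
F(B, T) = -5*B*T (F(B, T) = (B*T)*(-5) = -5*B*T)
v(G, I) = -8 (v(G, I) = -5 - 3 = -8)
E(j, l) = -6 (E(j, l) = -5*0*j - 6 = 0 - 6 = -6)
(E(7, 7)*93)*v(3, 13) = -6*93*(-8) = -558*(-8) = 4464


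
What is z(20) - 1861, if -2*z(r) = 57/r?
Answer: -74497/40 ≈ -1862.4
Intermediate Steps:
z(r) = -57/(2*r)
z(20) - 1861 = -57/2/20 - 1861 = -57/2*1/20 - 1861 = -57/40 - 1861 = -74497/40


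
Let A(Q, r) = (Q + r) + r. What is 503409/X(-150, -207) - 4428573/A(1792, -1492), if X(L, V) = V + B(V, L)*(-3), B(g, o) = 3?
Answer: 7427255/5364 ≈ 1384.6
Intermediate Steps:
A(Q, r) = Q + 2*r
X(L, V) = -9 + V (X(L, V) = V + 3*(-3) = V - 9 = -9 + V)
503409/X(-150, -207) - 4428573/A(1792, -1492) = 503409/(-9 - 207) - 4428573/(1792 + 2*(-1492)) = 503409/(-216) - 4428573/(1792 - 2984) = 503409*(-1/216) - 4428573/(-1192) = -167803/72 - 4428573*(-1/1192) = -167803/72 + 4428573/1192 = 7427255/5364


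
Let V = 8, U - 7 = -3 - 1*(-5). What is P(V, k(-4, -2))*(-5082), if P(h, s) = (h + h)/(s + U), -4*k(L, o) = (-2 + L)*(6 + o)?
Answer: -27104/5 ≈ -5420.8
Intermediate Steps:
U = 9 (U = 7 + (-3 - 1*(-5)) = 7 + (-3 + 5) = 7 + 2 = 9)
k(L, o) = -(-2 + L)*(6 + o)/4
P(h, s) = 2*h/(9 + s) (P(h, s) = (h + h)/(s + 9) = (2*h)/(9 + s) = 2*h/(9 + s))
P(V, k(-4, -2))*(-5082) = (2*8/(9 + (3 + (1/2)*(-2) - 3/2*(-4) - 1/4*(-4)*(-2))))*(-5082) = (2*8/(9 + (3 - 1 + 6 - 2)))*(-5082) = (2*8/(9 + 6))*(-5082) = (2*8/15)*(-5082) = (2*8*(1/15))*(-5082) = (16/15)*(-5082) = -27104/5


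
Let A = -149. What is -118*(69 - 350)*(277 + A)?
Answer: 4244224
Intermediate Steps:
-118*(69 - 350)*(277 + A) = -118*(69 - 350)*(277 - 149) = -(-33158)*128 = -118*(-35968) = 4244224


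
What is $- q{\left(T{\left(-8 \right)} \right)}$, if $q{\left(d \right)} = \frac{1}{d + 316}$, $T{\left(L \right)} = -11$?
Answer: $- \frac{1}{305} \approx -0.0032787$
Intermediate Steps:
$q{\left(d \right)} = \frac{1}{316 + d}$
$- q{\left(T{\left(-8 \right)} \right)} = - \frac{1}{316 - 11} = - \frac{1}{305}$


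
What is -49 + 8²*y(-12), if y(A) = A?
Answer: -817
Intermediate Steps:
-49 + 8²*y(-12) = -49 + 8²*(-12) = -49 + 64*(-12) = -49 - 768 = -817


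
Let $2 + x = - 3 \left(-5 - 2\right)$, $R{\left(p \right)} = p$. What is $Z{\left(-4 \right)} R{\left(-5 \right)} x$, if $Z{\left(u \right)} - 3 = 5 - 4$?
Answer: $-380$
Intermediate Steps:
$Z{\left(u \right)} = 4$ ($Z{\left(u \right)} = 3 + \left(5 - 4\right) = 3 + 1 = 4$)
$x = 19$ ($x = -2 - 3 \left(-5 - 2\right) = -2 - -21 = -2 + 21 = 19$)
$Z{\left(-4 \right)} R{\left(-5 \right)} x = 4 \left(-5\right) 19 = \left(-20\right) 19 = -380$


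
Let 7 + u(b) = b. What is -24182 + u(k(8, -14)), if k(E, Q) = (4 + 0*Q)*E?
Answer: -24157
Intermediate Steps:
k(E, Q) = 4*E (k(E, Q) = (4 + 0)*E = 4*E)
u(b) = -7 + b
-24182 + u(k(8, -14)) = -24182 + (-7 + 4*8) = -24182 + (-7 + 32) = -24182 + 25 = -24157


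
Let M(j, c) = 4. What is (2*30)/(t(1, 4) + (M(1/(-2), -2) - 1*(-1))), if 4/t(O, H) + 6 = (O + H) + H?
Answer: 180/19 ≈ 9.4737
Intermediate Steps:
t(O, H) = 4/(-6 + O + 2*H) (t(O, H) = 4/(-6 + ((O + H) + H)) = 4/(-6 + ((H + O) + H)) = 4/(-6 + (O + 2*H)) = 4/(-6 + O + 2*H))
(2*30)/(t(1, 4) + (M(1/(-2), -2) - 1*(-1))) = (2*30)/(4/(-6 + 1 + 2*4) + (4 - 1*(-1))) = 60/(4/(-6 + 1 + 8) + (4 + 1)) = 60/(4/3 + 5) = 60/(19/3) = 60*(3/19) = 180/19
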